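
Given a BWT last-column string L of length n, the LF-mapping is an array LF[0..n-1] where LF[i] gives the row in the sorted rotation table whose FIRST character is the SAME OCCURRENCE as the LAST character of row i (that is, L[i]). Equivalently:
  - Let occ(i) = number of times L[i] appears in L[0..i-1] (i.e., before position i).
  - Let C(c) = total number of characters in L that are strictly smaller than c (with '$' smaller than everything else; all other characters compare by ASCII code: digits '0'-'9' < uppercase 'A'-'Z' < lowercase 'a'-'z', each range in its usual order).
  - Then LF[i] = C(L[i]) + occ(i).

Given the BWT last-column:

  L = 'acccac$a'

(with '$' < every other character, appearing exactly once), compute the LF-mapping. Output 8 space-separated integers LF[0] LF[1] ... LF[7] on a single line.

Answer: 1 4 5 6 2 7 0 3

Derivation:
Char counts: '$':1, 'a':3, 'c':4
C (first-col start): C('$')=0, C('a')=1, C('c')=4
L[0]='a': occ=0, LF[0]=C('a')+0=1+0=1
L[1]='c': occ=0, LF[1]=C('c')+0=4+0=4
L[2]='c': occ=1, LF[2]=C('c')+1=4+1=5
L[3]='c': occ=2, LF[3]=C('c')+2=4+2=6
L[4]='a': occ=1, LF[4]=C('a')+1=1+1=2
L[5]='c': occ=3, LF[5]=C('c')+3=4+3=7
L[6]='$': occ=0, LF[6]=C('$')+0=0+0=0
L[7]='a': occ=2, LF[7]=C('a')+2=1+2=3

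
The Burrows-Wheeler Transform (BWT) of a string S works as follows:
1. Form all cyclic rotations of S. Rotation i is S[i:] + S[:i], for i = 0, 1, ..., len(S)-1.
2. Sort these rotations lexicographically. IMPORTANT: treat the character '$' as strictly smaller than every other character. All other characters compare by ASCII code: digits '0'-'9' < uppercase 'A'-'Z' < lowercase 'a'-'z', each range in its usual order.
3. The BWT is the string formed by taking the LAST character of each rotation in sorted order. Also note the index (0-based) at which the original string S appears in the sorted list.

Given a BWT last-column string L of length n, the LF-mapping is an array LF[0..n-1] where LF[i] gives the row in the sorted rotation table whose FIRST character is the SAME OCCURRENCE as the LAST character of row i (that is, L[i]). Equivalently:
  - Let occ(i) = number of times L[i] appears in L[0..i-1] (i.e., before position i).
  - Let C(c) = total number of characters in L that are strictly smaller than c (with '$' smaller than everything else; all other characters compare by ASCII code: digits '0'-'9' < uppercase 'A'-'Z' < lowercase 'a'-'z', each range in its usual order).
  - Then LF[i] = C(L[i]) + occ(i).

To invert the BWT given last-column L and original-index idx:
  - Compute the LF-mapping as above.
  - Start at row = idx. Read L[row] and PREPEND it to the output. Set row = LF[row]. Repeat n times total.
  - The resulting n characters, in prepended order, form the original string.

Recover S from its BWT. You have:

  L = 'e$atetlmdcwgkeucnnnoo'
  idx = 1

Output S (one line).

LF mapping: 5 0 1 17 6 18 10 11 4 2 20 8 9 7 19 3 12 13 14 15 16
Walk LF starting at row 1, prepending L[row]:
  step 1: row=1, L[1]='$', prepend. Next row=LF[1]=0
  step 2: row=0, L[0]='e', prepend. Next row=LF[0]=5
  step 3: row=5, L[5]='t', prepend. Next row=LF[5]=18
  step 4: row=18, L[18]='n', prepend. Next row=LF[18]=14
  step 5: row=14, L[14]='u', prepend. Next row=LF[14]=19
  step 6: row=19, L[19]='o', prepend. Next row=LF[19]=15
  step 7: row=15, L[15]='c', prepend. Next row=LF[15]=3
  step 8: row=3, L[3]='t', prepend. Next row=LF[3]=17
  step 9: row=17, L[17]='n', prepend. Next row=LF[17]=13
  step 10: row=13, L[13]='e', prepend. Next row=LF[13]=7
  step 11: row=7, L[7]='m', prepend. Next row=LF[7]=11
  step 12: row=11, L[11]='g', prepend. Next row=LF[11]=8
  step 13: row=8, L[8]='d', prepend. Next row=LF[8]=4
  step 14: row=4, L[4]='e', prepend. Next row=LF[4]=6
  step 15: row=6, L[6]='l', prepend. Next row=LF[6]=10
  step 16: row=10, L[10]='w', prepend. Next row=LF[10]=20
  step 17: row=20, L[20]='o', prepend. Next row=LF[20]=16
  step 18: row=16, L[16]='n', prepend. Next row=LF[16]=12
  step 19: row=12, L[12]='k', prepend. Next row=LF[12]=9
  step 20: row=9, L[9]='c', prepend. Next row=LF[9]=2
  step 21: row=2, L[2]='a', prepend. Next row=LF[2]=1
Reversed output: acknowledgmentcounte$

Answer: acknowledgmentcounte$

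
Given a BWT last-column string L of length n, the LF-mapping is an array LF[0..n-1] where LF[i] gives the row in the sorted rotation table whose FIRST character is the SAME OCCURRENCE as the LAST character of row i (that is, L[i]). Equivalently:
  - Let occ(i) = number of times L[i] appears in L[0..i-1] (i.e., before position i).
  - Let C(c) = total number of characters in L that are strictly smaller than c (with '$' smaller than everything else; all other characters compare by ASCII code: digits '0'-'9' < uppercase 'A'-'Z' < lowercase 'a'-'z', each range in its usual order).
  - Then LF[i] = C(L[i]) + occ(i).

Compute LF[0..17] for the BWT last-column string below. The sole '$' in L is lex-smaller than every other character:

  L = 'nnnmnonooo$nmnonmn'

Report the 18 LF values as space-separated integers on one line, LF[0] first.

Answer: 4 5 6 1 7 13 8 14 15 16 0 9 2 10 17 11 3 12

Derivation:
Char counts: '$':1, 'm':3, 'n':9, 'o':5
C (first-col start): C('$')=0, C('m')=1, C('n')=4, C('o')=13
L[0]='n': occ=0, LF[0]=C('n')+0=4+0=4
L[1]='n': occ=1, LF[1]=C('n')+1=4+1=5
L[2]='n': occ=2, LF[2]=C('n')+2=4+2=6
L[3]='m': occ=0, LF[3]=C('m')+0=1+0=1
L[4]='n': occ=3, LF[4]=C('n')+3=4+3=7
L[5]='o': occ=0, LF[5]=C('o')+0=13+0=13
L[6]='n': occ=4, LF[6]=C('n')+4=4+4=8
L[7]='o': occ=1, LF[7]=C('o')+1=13+1=14
L[8]='o': occ=2, LF[8]=C('o')+2=13+2=15
L[9]='o': occ=3, LF[9]=C('o')+3=13+3=16
L[10]='$': occ=0, LF[10]=C('$')+0=0+0=0
L[11]='n': occ=5, LF[11]=C('n')+5=4+5=9
L[12]='m': occ=1, LF[12]=C('m')+1=1+1=2
L[13]='n': occ=6, LF[13]=C('n')+6=4+6=10
L[14]='o': occ=4, LF[14]=C('o')+4=13+4=17
L[15]='n': occ=7, LF[15]=C('n')+7=4+7=11
L[16]='m': occ=2, LF[16]=C('m')+2=1+2=3
L[17]='n': occ=8, LF[17]=C('n')+8=4+8=12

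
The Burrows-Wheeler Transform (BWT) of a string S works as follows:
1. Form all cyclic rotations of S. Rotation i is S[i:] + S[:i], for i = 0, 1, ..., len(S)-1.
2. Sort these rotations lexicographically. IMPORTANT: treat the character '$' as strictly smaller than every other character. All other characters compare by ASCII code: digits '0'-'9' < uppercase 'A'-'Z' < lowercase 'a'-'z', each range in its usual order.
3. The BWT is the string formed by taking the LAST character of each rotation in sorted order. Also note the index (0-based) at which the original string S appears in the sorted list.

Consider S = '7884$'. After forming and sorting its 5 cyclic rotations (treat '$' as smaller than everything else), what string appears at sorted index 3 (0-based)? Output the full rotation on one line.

Answer: 84$78

Derivation:
All 5 rotations (rotation i = S[i:]+S[:i]):
  rot[0] = 7884$
  rot[1] = 884$7
  rot[2] = 84$78
  rot[3] = 4$788
  rot[4] = $7884
Sorted (with $ < everything):
  sorted[0] = $7884
  sorted[1] = 4$788
  sorted[2] = 7884$
  sorted[3] = 84$78
  sorted[4] = 884$7
sorted[3] = 84$78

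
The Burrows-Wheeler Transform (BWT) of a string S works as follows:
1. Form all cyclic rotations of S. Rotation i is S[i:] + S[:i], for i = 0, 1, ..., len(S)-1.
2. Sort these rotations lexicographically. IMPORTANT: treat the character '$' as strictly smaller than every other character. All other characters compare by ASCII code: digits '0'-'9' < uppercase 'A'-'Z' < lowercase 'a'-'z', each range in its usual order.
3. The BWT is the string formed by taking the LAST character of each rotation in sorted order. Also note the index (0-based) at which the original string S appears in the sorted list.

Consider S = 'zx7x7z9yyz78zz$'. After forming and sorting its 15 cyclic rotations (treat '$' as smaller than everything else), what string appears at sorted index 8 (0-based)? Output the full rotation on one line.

All 15 rotations (rotation i = S[i:]+S[:i]):
  rot[0] = zx7x7z9yyz78zz$
  rot[1] = x7x7z9yyz78zz$z
  rot[2] = 7x7z9yyz78zz$zx
  rot[3] = x7z9yyz78zz$zx7
  rot[4] = 7z9yyz78zz$zx7x
  rot[5] = z9yyz78zz$zx7x7
  rot[6] = 9yyz78zz$zx7x7z
  rot[7] = yyz78zz$zx7x7z9
  rot[8] = yz78zz$zx7x7z9y
  rot[9] = z78zz$zx7x7z9yy
  rot[10] = 78zz$zx7x7z9yyz
  rot[11] = 8zz$zx7x7z9yyz7
  rot[12] = zz$zx7x7z9yyz78
  rot[13] = z$zx7x7z9yyz78z
  rot[14] = $zx7x7z9yyz78zz
Sorted (with $ < everything):
  sorted[0] = $zx7x7z9yyz78zz
  sorted[1] = 78zz$zx7x7z9yyz
  sorted[2] = 7x7z9yyz78zz$zx
  sorted[3] = 7z9yyz78zz$zx7x
  sorted[4] = 8zz$zx7x7z9yyz7
  sorted[5] = 9yyz78zz$zx7x7z
  sorted[6] = x7x7z9yyz78zz$z
  sorted[7] = x7z9yyz78zz$zx7
  sorted[8] = yyz78zz$zx7x7z9
  sorted[9] = yz78zz$zx7x7z9y
  sorted[10] = z$zx7x7z9yyz78z
  sorted[11] = z78zz$zx7x7z9yy
  sorted[12] = z9yyz78zz$zx7x7
  sorted[13] = zx7x7z9yyz78zz$
  sorted[14] = zz$zx7x7z9yyz78
sorted[8] = yyz78zz$zx7x7z9

Answer: yyz78zz$zx7x7z9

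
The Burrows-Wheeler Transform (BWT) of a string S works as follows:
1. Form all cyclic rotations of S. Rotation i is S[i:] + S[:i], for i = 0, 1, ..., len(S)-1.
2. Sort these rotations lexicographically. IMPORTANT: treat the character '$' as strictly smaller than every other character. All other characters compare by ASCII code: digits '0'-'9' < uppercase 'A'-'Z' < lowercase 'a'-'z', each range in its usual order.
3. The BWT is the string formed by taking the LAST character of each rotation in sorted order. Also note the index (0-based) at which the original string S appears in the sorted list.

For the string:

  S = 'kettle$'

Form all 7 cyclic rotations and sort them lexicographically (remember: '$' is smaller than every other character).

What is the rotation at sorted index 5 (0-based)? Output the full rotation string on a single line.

All 7 rotations (rotation i = S[i:]+S[:i]):
  rot[0] = kettle$
  rot[1] = ettle$k
  rot[2] = ttle$ke
  rot[3] = tle$ket
  rot[4] = le$kett
  rot[5] = e$kettl
  rot[6] = $kettle
Sorted (with $ < everything):
  sorted[0] = $kettle
  sorted[1] = e$kettl
  sorted[2] = ettle$k
  sorted[3] = kettle$
  sorted[4] = le$kett
  sorted[5] = tle$ket
  sorted[6] = ttle$ke
sorted[5] = tle$ket

Answer: tle$ket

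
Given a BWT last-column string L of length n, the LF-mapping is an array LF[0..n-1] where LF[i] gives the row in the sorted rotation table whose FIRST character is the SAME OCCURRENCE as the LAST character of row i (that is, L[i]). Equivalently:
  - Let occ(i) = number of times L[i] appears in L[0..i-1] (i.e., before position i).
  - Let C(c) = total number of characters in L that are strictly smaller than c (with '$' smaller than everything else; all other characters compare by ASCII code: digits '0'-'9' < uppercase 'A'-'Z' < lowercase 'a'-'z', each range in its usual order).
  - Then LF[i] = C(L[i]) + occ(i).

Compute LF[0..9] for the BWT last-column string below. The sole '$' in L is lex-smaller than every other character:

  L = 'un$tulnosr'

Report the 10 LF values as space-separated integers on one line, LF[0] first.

Char counts: '$':1, 'l':1, 'n':2, 'o':1, 'r':1, 's':1, 't':1, 'u':2
C (first-col start): C('$')=0, C('l')=1, C('n')=2, C('o')=4, C('r')=5, C('s')=6, C('t')=7, C('u')=8
L[0]='u': occ=0, LF[0]=C('u')+0=8+0=8
L[1]='n': occ=0, LF[1]=C('n')+0=2+0=2
L[2]='$': occ=0, LF[2]=C('$')+0=0+0=0
L[3]='t': occ=0, LF[3]=C('t')+0=7+0=7
L[4]='u': occ=1, LF[4]=C('u')+1=8+1=9
L[5]='l': occ=0, LF[5]=C('l')+0=1+0=1
L[6]='n': occ=1, LF[6]=C('n')+1=2+1=3
L[7]='o': occ=0, LF[7]=C('o')+0=4+0=4
L[8]='s': occ=0, LF[8]=C('s')+0=6+0=6
L[9]='r': occ=0, LF[9]=C('r')+0=5+0=5

Answer: 8 2 0 7 9 1 3 4 6 5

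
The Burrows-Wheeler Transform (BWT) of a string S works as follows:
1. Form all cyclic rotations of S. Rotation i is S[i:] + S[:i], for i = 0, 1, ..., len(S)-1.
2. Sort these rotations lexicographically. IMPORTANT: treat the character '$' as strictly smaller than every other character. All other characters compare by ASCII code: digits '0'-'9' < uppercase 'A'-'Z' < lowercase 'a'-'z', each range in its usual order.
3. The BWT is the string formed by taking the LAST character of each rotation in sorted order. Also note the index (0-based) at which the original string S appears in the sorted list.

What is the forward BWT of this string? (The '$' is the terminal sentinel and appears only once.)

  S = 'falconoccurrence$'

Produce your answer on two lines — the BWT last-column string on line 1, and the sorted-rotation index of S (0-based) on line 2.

Answer: efonlccr$aeoncruc
8

Derivation:
All 17 rotations (rotation i = S[i:]+S[:i]):
  rot[0] = falconoccurrence$
  rot[1] = alconoccurrence$f
  rot[2] = lconoccurrence$fa
  rot[3] = conoccurrence$fal
  rot[4] = onoccurrence$falc
  rot[5] = noccurrence$falco
  rot[6] = occurrence$falcon
  rot[7] = ccurrence$falcono
  rot[8] = currence$falconoc
  rot[9] = urrence$falconocc
  rot[10] = rrence$falconoccu
  rot[11] = rence$falconoccur
  rot[12] = ence$falconoccurr
  rot[13] = nce$falconoccurre
  rot[14] = ce$falconoccurren
  rot[15] = e$falconoccurrenc
  rot[16] = $falconoccurrence
Sorted (with $ < everything):
  sorted[0] = $falconoccurrence  (last char: 'e')
  sorted[1] = alconoccurrence$f  (last char: 'f')
  sorted[2] = ccurrence$falcono  (last char: 'o')
  sorted[3] = ce$falconoccurren  (last char: 'n')
  sorted[4] = conoccurrence$fal  (last char: 'l')
  sorted[5] = currence$falconoc  (last char: 'c')
  sorted[6] = e$falconoccurrenc  (last char: 'c')
  sorted[7] = ence$falconoccurr  (last char: 'r')
  sorted[8] = falconoccurrence$  (last char: '$')
  sorted[9] = lconoccurrence$fa  (last char: 'a')
  sorted[10] = nce$falconoccurre  (last char: 'e')
  sorted[11] = noccurrence$falco  (last char: 'o')
  sorted[12] = occurrence$falcon  (last char: 'n')
  sorted[13] = onoccurrence$falc  (last char: 'c')
  sorted[14] = rence$falconoccur  (last char: 'r')
  sorted[15] = rrence$falconoccu  (last char: 'u')
  sorted[16] = urrence$falconocc  (last char: 'c')
Last column: efonlccr$aeoncruc
Original string S is at sorted index 8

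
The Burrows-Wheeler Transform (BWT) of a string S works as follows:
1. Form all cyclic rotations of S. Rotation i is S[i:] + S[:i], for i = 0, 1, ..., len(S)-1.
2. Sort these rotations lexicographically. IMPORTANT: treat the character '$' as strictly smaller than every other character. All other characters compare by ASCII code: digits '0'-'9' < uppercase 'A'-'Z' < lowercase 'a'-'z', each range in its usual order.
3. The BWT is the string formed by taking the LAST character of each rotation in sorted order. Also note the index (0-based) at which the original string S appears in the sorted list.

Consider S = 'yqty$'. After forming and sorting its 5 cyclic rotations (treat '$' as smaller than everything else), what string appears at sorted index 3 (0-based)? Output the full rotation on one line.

Answer: y$yqt

Derivation:
All 5 rotations (rotation i = S[i:]+S[:i]):
  rot[0] = yqty$
  rot[1] = qty$y
  rot[2] = ty$yq
  rot[3] = y$yqt
  rot[4] = $yqty
Sorted (with $ < everything):
  sorted[0] = $yqty
  sorted[1] = qty$y
  sorted[2] = ty$yq
  sorted[3] = y$yqt
  sorted[4] = yqty$
sorted[3] = y$yqt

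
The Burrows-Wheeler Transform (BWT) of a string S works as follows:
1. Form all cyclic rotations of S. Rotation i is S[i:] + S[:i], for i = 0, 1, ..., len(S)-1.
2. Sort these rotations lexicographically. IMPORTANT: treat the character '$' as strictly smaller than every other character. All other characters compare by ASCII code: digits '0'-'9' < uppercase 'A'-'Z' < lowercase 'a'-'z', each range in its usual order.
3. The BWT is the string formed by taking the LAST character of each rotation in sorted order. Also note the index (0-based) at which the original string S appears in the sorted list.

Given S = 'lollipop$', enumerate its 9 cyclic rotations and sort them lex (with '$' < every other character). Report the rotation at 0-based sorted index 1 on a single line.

All 9 rotations (rotation i = S[i:]+S[:i]):
  rot[0] = lollipop$
  rot[1] = ollipop$l
  rot[2] = llipop$lo
  rot[3] = lipop$lol
  rot[4] = ipop$loll
  rot[5] = pop$lolli
  rot[6] = op$lollip
  rot[7] = p$lollipo
  rot[8] = $lollipop
Sorted (with $ < everything):
  sorted[0] = $lollipop
  sorted[1] = ipop$loll
  sorted[2] = lipop$lol
  sorted[3] = llipop$lo
  sorted[4] = lollipop$
  sorted[5] = ollipop$l
  sorted[6] = op$lollip
  sorted[7] = p$lollipo
  sorted[8] = pop$lolli
sorted[1] = ipop$loll

Answer: ipop$loll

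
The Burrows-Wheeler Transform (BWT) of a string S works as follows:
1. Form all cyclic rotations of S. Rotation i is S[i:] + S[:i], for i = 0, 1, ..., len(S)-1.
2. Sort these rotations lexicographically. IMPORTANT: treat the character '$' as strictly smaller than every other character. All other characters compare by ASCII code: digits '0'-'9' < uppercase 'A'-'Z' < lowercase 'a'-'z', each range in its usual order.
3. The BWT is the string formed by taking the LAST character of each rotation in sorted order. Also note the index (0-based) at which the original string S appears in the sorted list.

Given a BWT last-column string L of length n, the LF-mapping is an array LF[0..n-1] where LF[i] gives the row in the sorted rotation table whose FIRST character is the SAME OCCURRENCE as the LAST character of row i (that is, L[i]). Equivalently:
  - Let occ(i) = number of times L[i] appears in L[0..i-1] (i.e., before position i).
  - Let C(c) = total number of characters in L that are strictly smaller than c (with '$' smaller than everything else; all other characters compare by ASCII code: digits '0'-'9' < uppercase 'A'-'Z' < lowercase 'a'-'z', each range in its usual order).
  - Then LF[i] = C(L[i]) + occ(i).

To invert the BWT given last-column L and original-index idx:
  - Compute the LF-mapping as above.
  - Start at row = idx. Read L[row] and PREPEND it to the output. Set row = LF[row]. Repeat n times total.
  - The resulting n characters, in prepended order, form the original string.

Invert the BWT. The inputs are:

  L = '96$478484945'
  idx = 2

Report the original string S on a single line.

Answer: 46448598749$

Derivation:
LF mapping: 10 6 0 1 7 8 2 9 3 11 4 5
Walk LF starting at row 2, prepending L[row]:
  step 1: row=2, L[2]='$', prepend. Next row=LF[2]=0
  step 2: row=0, L[0]='9', prepend. Next row=LF[0]=10
  step 3: row=10, L[10]='4', prepend. Next row=LF[10]=4
  step 4: row=4, L[4]='7', prepend. Next row=LF[4]=7
  step 5: row=7, L[7]='8', prepend. Next row=LF[7]=9
  step 6: row=9, L[9]='9', prepend. Next row=LF[9]=11
  step 7: row=11, L[11]='5', prepend. Next row=LF[11]=5
  step 8: row=5, L[5]='8', prepend. Next row=LF[5]=8
  step 9: row=8, L[8]='4', prepend. Next row=LF[8]=3
  step 10: row=3, L[3]='4', prepend. Next row=LF[3]=1
  step 11: row=1, L[1]='6', prepend. Next row=LF[1]=6
  step 12: row=6, L[6]='4', prepend. Next row=LF[6]=2
Reversed output: 46448598749$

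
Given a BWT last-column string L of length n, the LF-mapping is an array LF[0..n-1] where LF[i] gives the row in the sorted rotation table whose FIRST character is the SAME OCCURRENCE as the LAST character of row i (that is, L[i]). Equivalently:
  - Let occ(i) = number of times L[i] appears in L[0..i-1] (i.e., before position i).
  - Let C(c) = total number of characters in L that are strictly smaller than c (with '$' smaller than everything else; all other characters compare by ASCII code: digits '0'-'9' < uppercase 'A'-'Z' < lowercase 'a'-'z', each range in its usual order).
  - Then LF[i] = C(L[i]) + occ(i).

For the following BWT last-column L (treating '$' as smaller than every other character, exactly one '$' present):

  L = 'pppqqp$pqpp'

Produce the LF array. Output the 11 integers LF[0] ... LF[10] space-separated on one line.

Char counts: '$':1, 'p':7, 'q':3
C (first-col start): C('$')=0, C('p')=1, C('q')=8
L[0]='p': occ=0, LF[0]=C('p')+0=1+0=1
L[1]='p': occ=1, LF[1]=C('p')+1=1+1=2
L[2]='p': occ=2, LF[2]=C('p')+2=1+2=3
L[3]='q': occ=0, LF[3]=C('q')+0=8+0=8
L[4]='q': occ=1, LF[4]=C('q')+1=8+1=9
L[5]='p': occ=3, LF[5]=C('p')+3=1+3=4
L[6]='$': occ=0, LF[6]=C('$')+0=0+0=0
L[7]='p': occ=4, LF[7]=C('p')+4=1+4=5
L[8]='q': occ=2, LF[8]=C('q')+2=8+2=10
L[9]='p': occ=5, LF[9]=C('p')+5=1+5=6
L[10]='p': occ=6, LF[10]=C('p')+6=1+6=7

Answer: 1 2 3 8 9 4 0 5 10 6 7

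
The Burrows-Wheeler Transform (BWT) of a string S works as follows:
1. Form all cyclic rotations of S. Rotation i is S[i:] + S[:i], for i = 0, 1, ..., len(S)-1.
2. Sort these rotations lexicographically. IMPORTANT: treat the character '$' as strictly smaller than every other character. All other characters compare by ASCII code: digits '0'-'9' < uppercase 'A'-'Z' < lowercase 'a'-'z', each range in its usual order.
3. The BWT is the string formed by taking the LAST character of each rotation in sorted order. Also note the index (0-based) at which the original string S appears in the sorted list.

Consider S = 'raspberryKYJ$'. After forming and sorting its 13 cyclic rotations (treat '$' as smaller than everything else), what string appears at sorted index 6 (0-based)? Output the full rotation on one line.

Answer: erryKYJ$raspb

Derivation:
All 13 rotations (rotation i = S[i:]+S[:i]):
  rot[0] = raspberryKYJ$
  rot[1] = aspberryKYJ$r
  rot[2] = spberryKYJ$ra
  rot[3] = pberryKYJ$ras
  rot[4] = berryKYJ$rasp
  rot[5] = erryKYJ$raspb
  rot[6] = rryKYJ$raspbe
  rot[7] = ryKYJ$raspber
  rot[8] = yKYJ$raspberr
  rot[9] = KYJ$raspberry
  rot[10] = YJ$raspberryK
  rot[11] = J$raspberryKY
  rot[12] = $raspberryKYJ
Sorted (with $ < everything):
  sorted[0] = $raspberryKYJ
  sorted[1] = J$raspberryKY
  sorted[2] = KYJ$raspberry
  sorted[3] = YJ$raspberryK
  sorted[4] = aspberryKYJ$r
  sorted[5] = berryKYJ$rasp
  sorted[6] = erryKYJ$raspb
  sorted[7] = pberryKYJ$ras
  sorted[8] = raspberryKYJ$
  sorted[9] = rryKYJ$raspbe
  sorted[10] = ryKYJ$raspber
  sorted[11] = spberryKYJ$ra
  sorted[12] = yKYJ$raspberr
sorted[6] = erryKYJ$raspb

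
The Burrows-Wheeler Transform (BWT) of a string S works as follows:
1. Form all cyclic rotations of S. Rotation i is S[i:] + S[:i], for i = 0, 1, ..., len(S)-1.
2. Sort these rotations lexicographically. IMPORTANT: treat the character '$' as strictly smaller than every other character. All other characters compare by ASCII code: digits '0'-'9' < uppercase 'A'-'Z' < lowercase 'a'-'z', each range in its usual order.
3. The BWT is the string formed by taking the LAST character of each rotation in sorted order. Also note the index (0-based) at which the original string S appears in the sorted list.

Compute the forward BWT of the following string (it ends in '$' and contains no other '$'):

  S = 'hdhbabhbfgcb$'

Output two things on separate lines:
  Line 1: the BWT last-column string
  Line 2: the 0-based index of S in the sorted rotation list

Answer: bbchhaghbfdb$
12

Derivation:
All 13 rotations (rotation i = S[i:]+S[:i]):
  rot[0] = hdhbabhbfgcb$
  rot[1] = dhbabhbfgcb$h
  rot[2] = hbabhbfgcb$hd
  rot[3] = babhbfgcb$hdh
  rot[4] = abhbfgcb$hdhb
  rot[5] = bhbfgcb$hdhba
  rot[6] = hbfgcb$hdhbab
  rot[7] = bfgcb$hdhbabh
  rot[8] = fgcb$hdhbabhb
  rot[9] = gcb$hdhbabhbf
  rot[10] = cb$hdhbabhbfg
  rot[11] = b$hdhbabhbfgc
  rot[12] = $hdhbabhbfgcb
Sorted (with $ < everything):
  sorted[0] = $hdhbabhbfgcb  (last char: 'b')
  sorted[1] = abhbfgcb$hdhb  (last char: 'b')
  sorted[2] = b$hdhbabhbfgc  (last char: 'c')
  sorted[3] = babhbfgcb$hdh  (last char: 'h')
  sorted[4] = bfgcb$hdhbabh  (last char: 'h')
  sorted[5] = bhbfgcb$hdhba  (last char: 'a')
  sorted[6] = cb$hdhbabhbfg  (last char: 'g')
  sorted[7] = dhbabhbfgcb$h  (last char: 'h')
  sorted[8] = fgcb$hdhbabhb  (last char: 'b')
  sorted[9] = gcb$hdhbabhbf  (last char: 'f')
  sorted[10] = hbabhbfgcb$hd  (last char: 'd')
  sorted[11] = hbfgcb$hdhbab  (last char: 'b')
  sorted[12] = hdhbabhbfgcb$  (last char: '$')
Last column: bbchhaghbfdb$
Original string S is at sorted index 12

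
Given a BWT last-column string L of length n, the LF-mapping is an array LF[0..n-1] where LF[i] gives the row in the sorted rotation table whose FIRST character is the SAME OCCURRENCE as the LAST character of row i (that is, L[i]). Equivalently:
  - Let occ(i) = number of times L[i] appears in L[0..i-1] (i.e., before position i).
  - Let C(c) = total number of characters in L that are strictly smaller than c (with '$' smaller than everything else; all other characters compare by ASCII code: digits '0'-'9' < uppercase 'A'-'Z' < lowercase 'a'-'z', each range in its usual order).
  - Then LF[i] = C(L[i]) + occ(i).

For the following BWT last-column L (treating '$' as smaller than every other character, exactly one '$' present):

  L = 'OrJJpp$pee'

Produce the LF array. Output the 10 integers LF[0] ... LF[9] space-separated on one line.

Char counts: '$':1, 'J':2, 'O':1, 'e':2, 'p':3, 'r':1
C (first-col start): C('$')=0, C('J')=1, C('O')=3, C('e')=4, C('p')=6, C('r')=9
L[0]='O': occ=0, LF[0]=C('O')+0=3+0=3
L[1]='r': occ=0, LF[1]=C('r')+0=9+0=9
L[2]='J': occ=0, LF[2]=C('J')+0=1+0=1
L[3]='J': occ=1, LF[3]=C('J')+1=1+1=2
L[4]='p': occ=0, LF[4]=C('p')+0=6+0=6
L[5]='p': occ=1, LF[5]=C('p')+1=6+1=7
L[6]='$': occ=0, LF[6]=C('$')+0=0+0=0
L[7]='p': occ=2, LF[7]=C('p')+2=6+2=8
L[8]='e': occ=0, LF[8]=C('e')+0=4+0=4
L[9]='e': occ=1, LF[9]=C('e')+1=4+1=5

Answer: 3 9 1 2 6 7 0 8 4 5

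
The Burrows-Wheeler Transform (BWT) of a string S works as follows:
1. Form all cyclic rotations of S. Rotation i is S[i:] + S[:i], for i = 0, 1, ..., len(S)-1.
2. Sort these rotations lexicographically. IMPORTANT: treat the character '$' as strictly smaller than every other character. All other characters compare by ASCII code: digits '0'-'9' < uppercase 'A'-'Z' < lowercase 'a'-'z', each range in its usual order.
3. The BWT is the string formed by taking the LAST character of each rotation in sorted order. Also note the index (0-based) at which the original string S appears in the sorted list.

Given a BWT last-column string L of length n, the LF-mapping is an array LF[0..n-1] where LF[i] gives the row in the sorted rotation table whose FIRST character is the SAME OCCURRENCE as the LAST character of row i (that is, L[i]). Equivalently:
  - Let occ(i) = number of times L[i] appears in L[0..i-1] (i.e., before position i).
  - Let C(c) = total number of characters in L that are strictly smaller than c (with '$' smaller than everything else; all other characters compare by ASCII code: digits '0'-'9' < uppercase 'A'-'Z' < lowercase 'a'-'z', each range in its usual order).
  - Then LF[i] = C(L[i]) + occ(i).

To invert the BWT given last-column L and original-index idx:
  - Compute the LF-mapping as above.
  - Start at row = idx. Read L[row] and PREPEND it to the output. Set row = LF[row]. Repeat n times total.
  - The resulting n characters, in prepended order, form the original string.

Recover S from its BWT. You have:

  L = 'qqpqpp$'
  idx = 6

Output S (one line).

LF mapping: 4 5 1 6 2 3 0
Walk LF starting at row 6, prepending L[row]:
  step 1: row=6, L[6]='$', prepend. Next row=LF[6]=0
  step 2: row=0, L[0]='q', prepend. Next row=LF[0]=4
  step 3: row=4, L[4]='p', prepend. Next row=LF[4]=2
  step 4: row=2, L[2]='p', prepend. Next row=LF[2]=1
  step 5: row=1, L[1]='q', prepend. Next row=LF[1]=5
  step 6: row=5, L[5]='p', prepend. Next row=LF[5]=3
  step 7: row=3, L[3]='q', prepend. Next row=LF[3]=6
Reversed output: qpqppq$

Answer: qpqppq$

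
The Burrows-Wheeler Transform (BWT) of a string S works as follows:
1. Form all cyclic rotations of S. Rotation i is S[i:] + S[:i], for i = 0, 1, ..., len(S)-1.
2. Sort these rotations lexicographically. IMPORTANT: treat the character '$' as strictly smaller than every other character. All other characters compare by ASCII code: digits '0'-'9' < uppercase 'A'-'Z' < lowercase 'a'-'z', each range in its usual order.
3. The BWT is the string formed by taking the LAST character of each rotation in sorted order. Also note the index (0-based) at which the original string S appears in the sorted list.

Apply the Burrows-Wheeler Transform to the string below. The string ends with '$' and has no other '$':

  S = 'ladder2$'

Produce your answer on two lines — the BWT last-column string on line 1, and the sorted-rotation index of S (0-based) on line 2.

All 8 rotations (rotation i = S[i:]+S[:i]):
  rot[0] = ladder2$
  rot[1] = adder2$l
  rot[2] = dder2$la
  rot[3] = der2$lad
  rot[4] = er2$ladd
  rot[5] = r2$ladde
  rot[6] = 2$ladder
  rot[7] = $ladder2
Sorted (with $ < everything):
  sorted[0] = $ladder2  (last char: '2')
  sorted[1] = 2$ladder  (last char: 'r')
  sorted[2] = adder2$l  (last char: 'l')
  sorted[3] = dder2$la  (last char: 'a')
  sorted[4] = der2$lad  (last char: 'd')
  sorted[5] = er2$ladd  (last char: 'd')
  sorted[6] = ladder2$  (last char: '$')
  sorted[7] = r2$ladde  (last char: 'e')
Last column: 2rladd$e
Original string S is at sorted index 6

Answer: 2rladd$e
6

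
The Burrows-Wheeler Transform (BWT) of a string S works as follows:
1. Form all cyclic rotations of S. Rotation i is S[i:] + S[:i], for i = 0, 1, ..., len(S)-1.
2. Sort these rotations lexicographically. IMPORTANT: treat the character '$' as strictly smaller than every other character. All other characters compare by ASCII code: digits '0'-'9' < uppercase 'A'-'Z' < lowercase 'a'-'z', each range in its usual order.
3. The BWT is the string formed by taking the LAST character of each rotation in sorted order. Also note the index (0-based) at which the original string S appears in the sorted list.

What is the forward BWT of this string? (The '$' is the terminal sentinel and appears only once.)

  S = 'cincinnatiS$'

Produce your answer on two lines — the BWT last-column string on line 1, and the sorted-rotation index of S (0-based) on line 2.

Answer: Sin$ntccniia
3

Derivation:
All 12 rotations (rotation i = S[i:]+S[:i]):
  rot[0] = cincinnatiS$
  rot[1] = incinnatiS$c
  rot[2] = ncinnatiS$ci
  rot[3] = cinnatiS$cin
  rot[4] = innatiS$cinc
  rot[5] = nnatiS$cinci
  rot[6] = natiS$cincin
  rot[7] = atiS$cincinn
  rot[8] = tiS$cincinna
  rot[9] = iS$cincinnat
  rot[10] = S$cincinnati
  rot[11] = $cincinnatiS
Sorted (with $ < everything):
  sorted[0] = $cincinnatiS  (last char: 'S')
  sorted[1] = S$cincinnati  (last char: 'i')
  sorted[2] = atiS$cincinn  (last char: 'n')
  sorted[3] = cincinnatiS$  (last char: '$')
  sorted[4] = cinnatiS$cin  (last char: 'n')
  sorted[5] = iS$cincinnat  (last char: 't')
  sorted[6] = incinnatiS$c  (last char: 'c')
  sorted[7] = innatiS$cinc  (last char: 'c')
  sorted[8] = natiS$cincin  (last char: 'n')
  sorted[9] = ncinnatiS$ci  (last char: 'i')
  sorted[10] = nnatiS$cinci  (last char: 'i')
  sorted[11] = tiS$cincinna  (last char: 'a')
Last column: Sin$ntccniia
Original string S is at sorted index 3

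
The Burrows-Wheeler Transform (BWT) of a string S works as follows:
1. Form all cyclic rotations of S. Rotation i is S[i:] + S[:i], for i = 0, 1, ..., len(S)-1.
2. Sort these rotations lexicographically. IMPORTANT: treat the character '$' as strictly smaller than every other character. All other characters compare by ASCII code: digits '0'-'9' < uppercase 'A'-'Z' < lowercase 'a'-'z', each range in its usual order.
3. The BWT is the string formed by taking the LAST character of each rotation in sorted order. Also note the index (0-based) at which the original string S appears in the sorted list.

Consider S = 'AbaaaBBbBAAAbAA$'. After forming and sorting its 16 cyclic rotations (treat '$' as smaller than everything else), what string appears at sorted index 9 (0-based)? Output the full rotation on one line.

Answer: BbBAAAbAA$AbaaaB

Derivation:
All 16 rotations (rotation i = S[i:]+S[:i]):
  rot[0] = AbaaaBBbBAAAbAA$
  rot[1] = baaaBBbBAAAbAA$A
  rot[2] = aaaBBbBAAAbAA$Ab
  rot[3] = aaBBbBAAAbAA$Aba
  rot[4] = aBBbBAAAbAA$Abaa
  rot[5] = BBbBAAAbAA$Abaaa
  rot[6] = BbBAAAbAA$AbaaaB
  rot[7] = bBAAAbAA$AbaaaBB
  rot[8] = BAAAbAA$AbaaaBBb
  rot[9] = AAAbAA$AbaaaBBbB
  rot[10] = AAbAA$AbaaaBBbBA
  rot[11] = AbAA$AbaaaBBbBAA
  rot[12] = bAA$AbaaaBBbBAAA
  rot[13] = AA$AbaaaBBbBAAAb
  rot[14] = A$AbaaaBBbBAAAbA
  rot[15] = $AbaaaBBbBAAAbAA
Sorted (with $ < everything):
  sorted[0] = $AbaaaBBbBAAAbAA
  sorted[1] = A$AbaaaBBbBAAAbA
  sorted[2] = AA$AbaaaBBbBAAAb
  sorted[3] = AAAbAA$AbaaaBBbB
  sorted[4] = AAbAA$AbaaaBBbBA
  sorted[5] = AbAA$AbaaaBBbBAA
  sorted[6] = AbaaaBBbBAAAbAA$
  sorted[7] = BAAAbAA$AbaaaBBb
  sorted[8] = BBbBAAAbAA$Abaaa
  sorted[9] = BbBAAAbAA$AbaaaB
  sorted[10] = aBBbBAAAbAA$Abaa
  sorted[11] = aaBBbBAAAbAA$Aba
  sorted[12] = aaaBBbBAAAbAA$Ab
  sorted[13] = bAA$AbaaaBBbBAAA
  sorted[14] = bBAAAbAA$AbaaaBB
  sorted[15] = baaaBBbBAAAbAA$A
sorted[9] = BbBAAAbAA$AbaaaB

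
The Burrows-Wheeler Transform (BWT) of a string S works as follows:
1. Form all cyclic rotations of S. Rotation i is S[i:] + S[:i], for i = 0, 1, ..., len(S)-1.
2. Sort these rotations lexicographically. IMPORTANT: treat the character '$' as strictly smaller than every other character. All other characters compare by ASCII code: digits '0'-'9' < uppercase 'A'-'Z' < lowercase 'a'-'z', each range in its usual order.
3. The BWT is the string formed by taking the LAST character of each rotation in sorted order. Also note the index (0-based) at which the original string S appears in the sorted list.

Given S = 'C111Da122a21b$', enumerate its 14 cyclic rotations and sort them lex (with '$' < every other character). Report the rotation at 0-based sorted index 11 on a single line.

Answer: a122a21b$C111D

Derivation:
All 14 rotations (rotation i = S[i:]+S[:i]):
  rot[0] = C111Da122a21b$
  rot[1] = 111Da122a21b$C
  rot[2] = 11Da122a21b$C1
  rot[3] = 1Da122a21b$C11
  rot[4] = Da122a21b$C111
  rot[5] = a122a21b$C111D
  rot[6] = 122a21b$C111Da
  rot[7] = 22a21b$C111Da1
  rot[8] = 2a21b$C111Da12
  rot[9] = a21b$C111Da122
  rot[10] = 21b$C111Da122a
  rot[11] = 1b$C111Da122a2
  rot[12] = b$C111Da122a21
  rot[13] = $C111Da122a21b
Sorted (with $ < everything):
  sorted[0] = $C111Da122a21b
  sorted[1] = 111Da122a21b$C
  sorted[2] = 11Da122a21b$C1
  sorted[3] = 122a21b$C111Da
  sorted[4] = 1Da122a21b$C11
  sorted[5] = 1b$C111Da122a2
  sorted[6] = 21b$C111Da122a
  sorted[7] = 22a21b$C111Da1
  sorted[8] = 2a21b$C111Da12
  sorted[9] = C111Da122a21b$
  sorted[10] = Da122a21b$C111
  sorted[11] = a122a21b$C111D
  sorted[12] = a21b$C111Da122
  sorted[13] = b$C111Da122a21
sorted[11] = a122a21b$C111D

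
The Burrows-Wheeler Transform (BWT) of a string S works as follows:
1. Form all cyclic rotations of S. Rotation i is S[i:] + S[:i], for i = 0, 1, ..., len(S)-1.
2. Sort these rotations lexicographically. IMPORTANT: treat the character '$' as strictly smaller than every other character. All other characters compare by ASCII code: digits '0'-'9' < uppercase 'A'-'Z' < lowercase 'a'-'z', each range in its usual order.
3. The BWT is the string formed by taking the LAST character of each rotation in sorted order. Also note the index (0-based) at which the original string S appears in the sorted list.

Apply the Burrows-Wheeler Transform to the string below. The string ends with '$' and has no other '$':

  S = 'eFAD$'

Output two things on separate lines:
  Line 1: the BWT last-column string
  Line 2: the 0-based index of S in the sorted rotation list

Answer: DFAe$
4

Derivation:
All 5 rotations (rotation i = S[i:]+S[:i]):
  rot[0] = eFAD$
  rot[1] = FAD$e
  rot[2] = AD$eF
  rot[3] = D$eFA
  rot[4] = $eFAD
Sorted (with $ < everything):
  sorted[0] = $eFAD  (last char: 'D')
  sorted[1] = AD$eF  (last char: 'F')
  sorted[2] = D$eFA  (last char: 'A')
  sorted[3] = FAD$e  (last char: 'e')
  sorted[4] = eFAD$  (last char: '$')
Last column: DFAe$
Original string S is at sorted index 4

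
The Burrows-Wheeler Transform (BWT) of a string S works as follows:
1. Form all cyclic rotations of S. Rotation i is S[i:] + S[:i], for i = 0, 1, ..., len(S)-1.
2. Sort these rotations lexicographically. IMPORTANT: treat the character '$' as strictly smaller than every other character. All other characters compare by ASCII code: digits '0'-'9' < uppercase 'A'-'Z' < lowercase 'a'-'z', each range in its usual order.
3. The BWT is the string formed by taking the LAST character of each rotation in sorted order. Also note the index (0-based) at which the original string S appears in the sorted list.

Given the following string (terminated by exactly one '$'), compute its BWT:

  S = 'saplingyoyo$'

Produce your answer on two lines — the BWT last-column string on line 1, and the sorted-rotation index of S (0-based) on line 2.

Answer: osnlpiyya$og
9

Derivation:
All 12 rotations (rotation i = S[i:]+S[:i]):
  rot[0] = saplingyoyo$
  rot[1] = aplingyoyo$s
  rot[2] = plingyoyo$sa
  rot[3] = lingyoyo$sap
  rot[4] = ingyoyo$sapl
  rot[5] = ngyoyo$sapli
  rot[6] = gyoyo$saplin
  rot[7] = yoyo$sapling
  rot[8] = oyo$saplingy
  rot[9] = yo$saplingyo
  rot[10] = o$saplingyoy
  rot[11] = $saplingyoyo
Sorted (with $ < everything):
  sorted[0] = $saplingyoyo  (last char: 'o')
  sorted[1] = aplingyoyo$s  (last char: 's')
  sorted[2] = gyoyo$saplin  (last char: 'n')
  sorted[3] = ingyoyo$sapl  (last char: 'l')
  sorted[4] = lingyoyo$sap  (last char: 'p')
  sorted[5] = ngyoyo$sapli  (last char: 'i')
  sorted[6] = o$saplingyoy  (last char: 'y')
  sorted[7] = oyo$saplingy  (last char: 'y')
  sorted[8] = plingyoyo$sa  (last char: 'a')
  sorted[9] = saplingyoyo$  (last char: '$')
  sorted[10] = yo$saplingyo  (last char: 'o')
  sorted[11] = yoyo$sapling  (last char: 'g')
Last column: osnlpiyya$og
Original string S is at sorted index 9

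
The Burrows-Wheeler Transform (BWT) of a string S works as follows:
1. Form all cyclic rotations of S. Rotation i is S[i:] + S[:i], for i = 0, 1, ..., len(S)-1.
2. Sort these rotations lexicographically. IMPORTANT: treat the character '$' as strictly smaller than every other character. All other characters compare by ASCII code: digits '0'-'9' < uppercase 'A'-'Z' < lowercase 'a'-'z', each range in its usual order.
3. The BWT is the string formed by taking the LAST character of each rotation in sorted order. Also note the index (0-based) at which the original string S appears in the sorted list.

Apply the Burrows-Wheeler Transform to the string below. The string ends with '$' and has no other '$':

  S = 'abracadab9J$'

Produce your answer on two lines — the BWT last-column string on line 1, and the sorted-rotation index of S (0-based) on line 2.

All 12 rotations (rotation i = S[i:]+S[:i]):
  rot[0] = abracadab9J$
  rot[1] = bracadab9J$a
  rot[2] = racadab9J$ab
  rot[3] = acadab9J$abr
  rot[4] = cadab9J$abra
  rot[5] = adab9J$abrac
  rot[6] = dab9J$abraca
  rot[7] = ab9J$abracad
  rot[8] = b9J$abracada
  rot[9] = 9J$abracadab
  rot[10] = J$abracadab9
  rot[11] = $abracadab9J
Sorted (with $ < everything):
  sorted[0] = $abracadab9J  (last char: 'J')
  sorted[1] = 9J$abracadab  (last char: 'b')
  sorted[2] = J$abracadab9  (last char: '9')
  sorted[3] = ab9J$abracad  (last char: 'd')
  sorted[4] = abracadab9J$  (last char: '$')
  sorted[5] = acadab9J$abr  (last char: 'r')
  sorted[6] = adab9J$abrac  (last char: 'c')
  sorted[7] = b9J$abracada  (last char: 'a')
  sorted[8] = bracadab9J$a  (last char: 'a')
  sorted[9] = cadab9J$abra  (last char: 'a')
  sorted[10] = dab9J$abraca  (last char: 'a')
  sorted[11] = racadab9J$ab  (last char: 'b')
Last column: Jb9d$rcaaaab
Original string S is at sorted index 4

Answer: Jb9d$rcaaaab
4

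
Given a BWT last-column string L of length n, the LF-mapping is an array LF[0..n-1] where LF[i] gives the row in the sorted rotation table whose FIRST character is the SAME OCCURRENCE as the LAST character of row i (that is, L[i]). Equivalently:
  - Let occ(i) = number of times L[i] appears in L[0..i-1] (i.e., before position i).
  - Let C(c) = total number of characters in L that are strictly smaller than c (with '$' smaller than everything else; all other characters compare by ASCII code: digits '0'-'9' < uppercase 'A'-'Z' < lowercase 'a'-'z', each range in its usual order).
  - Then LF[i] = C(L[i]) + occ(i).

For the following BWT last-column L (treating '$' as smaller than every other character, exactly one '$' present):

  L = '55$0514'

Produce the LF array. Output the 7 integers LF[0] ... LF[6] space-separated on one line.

Char counts: '$':1, '0':1, '1':1, '4':1, '5':3
C (first-col start): C('$')=0, C('0')=1, C('1')=2, C('4')=3, C('5')=4
L[0]='5': occ=0, LF[0]=C('5')+0=4+0=4
L[1]='5': occ=1, LF[1]=C('5')+1=4+1=5
L[2]='$': occ=0, LF[2]=C('$')+0=0+0=0
L[3]='0': occ=0, LF[3]=C('0')+0=1+0=1
L[4]='5': occ=2, LF[4]=C('5')+2=4+2=6
L[5]='1': occ=0, LF[5]=C('1')+0=2+0=2
L[6]='4': occ=0, LF[6]=C('4')+0=3+0=3

Answer: 4 5 0 1 6 2 3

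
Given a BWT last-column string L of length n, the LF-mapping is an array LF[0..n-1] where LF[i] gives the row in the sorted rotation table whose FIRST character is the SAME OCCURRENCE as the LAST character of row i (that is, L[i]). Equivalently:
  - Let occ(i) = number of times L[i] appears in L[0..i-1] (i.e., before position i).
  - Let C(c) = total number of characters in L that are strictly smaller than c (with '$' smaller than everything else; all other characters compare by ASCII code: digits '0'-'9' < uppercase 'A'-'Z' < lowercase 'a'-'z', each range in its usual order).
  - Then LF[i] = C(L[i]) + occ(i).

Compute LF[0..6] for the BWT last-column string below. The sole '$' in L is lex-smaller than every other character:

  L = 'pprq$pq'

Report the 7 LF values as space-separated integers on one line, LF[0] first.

Char counts: '$':1, 'p':3, 'q':2, 'r':1
C (first-col start): C('$')=0, C('p')=1, C('q')=4, C('r')=6
L[0]='p': occ=0, LF[0]=C('p')+0=1+0=1
L[1]='p': occ=1, LF[1]=C('p')+1=1+1=2
L[2]='r': occ=0, LF[2]=C('r')+0=6+0=6
L[3]='q': occ=0, LF[3]=C('q')+0=4+0=4
L[4]='$': occ=0, LF[4]=C('$')+0=0+0=0
L[5]='p': occ=2, LF[5]=C('p')+2=1+2=3
L[6]='q': occ=1, LF[6]=C('q')+1=4+1=5

Answer: 1 2 6 4 0 3 5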